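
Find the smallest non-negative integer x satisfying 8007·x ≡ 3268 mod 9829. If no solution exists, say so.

9633

gcd(8007, 9829) = 1, so a unique solution mod 9829 exists.
8007⁻¹ ≡ 1203 (mod 9829).
x ≡ 1203·3268 ≡ 9633 (mod 9829).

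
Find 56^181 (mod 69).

Using repeated squaring:
56^1 ≡ 56 (mod 69)
56^2 ≡ 56^2 = 3136 ≡ 31 (mod 69)
56^4 ≡ 31^2 = 961 ≡ 64 (mod 69)
56^8 ≡ 64^2 = 4096 ≡ 25 (mod 69)
56^16 ≡ 25^2 = 625 ≡ 4 (mod 69)
56^32 ≡ 4^2 = 16 (mod 69)
56^64 ≡ 16^2 = 256 ≡ 49 (mod 69)
56^128 ≡ 49^2 = 2401 ≡ 55 (mod 69)
56^181 = 56^128 * 56^32 * 56^16 * 56^4 * 56^1 ≡ 55 * 16 * 4 * 64 * 56 (mod 69).
Accumulate the product:
55 * 16 = 880 ≡ 52
52 * 4 = 208 ≡ 1
1 * 64 = 64
64 * 56 = 3584 ≡ 65

65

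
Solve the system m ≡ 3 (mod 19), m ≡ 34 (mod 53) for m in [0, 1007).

19⁻¹ mod 53: 19*14 ≡ 1 (mod 53), so 19⁻¹ ≡ 14.
m = 3 + 19*((34 − 3)*14 mod 53) = 3 + 19*10 = 193.

193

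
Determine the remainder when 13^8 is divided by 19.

Compute successive squares:
13^1 ≡ 13 (mod 19)
13^2 ≡ 13^2 = 169 ≡ 17 (mod 19)
13^4 ≡ 17^2 = 289 ≡ 4 (mod 19)
13^8 ≡ 4^2 = 16 (mod 19)
So 13^8 ≡ 16 (mod 19).

16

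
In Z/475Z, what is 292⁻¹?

475 = 1·292 + 183
292 = 1·183 + 109
183 = 1·109 + 74
109 = 1·74 + 35
74 = 2·35 + 4
35 = 8·4 + 3
4 = 1·3 + 1
3 = 3·1 + 0
gcd(292, 475) = 1, so the inverse exists.
Back-substitute for 1:
1 = 1·4 − 1·3
  = −1·35 + 9·4
  = 9·74 − 19·35
  = −19·109 + 28·74
  = 28·183 − 47·109
  = −47·292 + 75·183
  = 75·475 − 122·292
So 292⁻¹ ≡ −122 ≡ 353 (mod 475).

353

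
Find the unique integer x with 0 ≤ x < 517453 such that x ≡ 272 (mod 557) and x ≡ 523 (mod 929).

557⁻¹ mod 929: 557·462 ≡ 1 (mod 929), so 557⁻¹ ≡ 462.
x = 272 + 557·((523 − 272)·462 mod 929) = 272 + 557·766 = 426934.

426934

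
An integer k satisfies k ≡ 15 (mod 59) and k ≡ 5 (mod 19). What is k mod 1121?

841

59⁻¹ mod 19: 59·10 ≡ 1 (mod 19), so 59⁻¹ ≡ 10.
k = 15 + 59·((5 − 15)·10 mod 19) = 15 + 59·14 = 841.
Check: 841 mod 59 = 15, 841 mod 19 = 5. ✓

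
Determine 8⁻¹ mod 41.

36

By the extended Euclidean algorithm:
41 = 5×8 + 1
8 = 8×1 + 0
gcd(8, 41) = 1, so the inverse exists.
Bézout: 1 = 1×41 − 5×8.
So 8⁻¹ ≡ −5 ≡ 36 (mod 41).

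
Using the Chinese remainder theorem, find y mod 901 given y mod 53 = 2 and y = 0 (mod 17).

850

53⁻¹ mod 17: 53*9 ≡ 1 (mod 17), so 53⁻¹ ≡ 9.
y = 2 + 53*((0 − 2)*9 mod 17) = 2 + 53*16 = 850.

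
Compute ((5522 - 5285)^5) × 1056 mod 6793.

5522 - 5285 = 237
(237)^5 ≡ 4732 (mod 6793)
4732 × 1056 = 4996992 ≡ 4137 (mod 6793)

4137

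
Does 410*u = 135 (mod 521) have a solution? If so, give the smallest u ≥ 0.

gcd(410, 521) = 1, so a unique solution mod 521 exists.
410⁻¹ ≡ 291 (mod 521).
u ≡ 291*135 ≡ 210 (mod 521).

210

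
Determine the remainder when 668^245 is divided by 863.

245 in binary is 11110101, i.e. 245 = 128 + 64 + 32 + 16 + 4 + 1.
668^1 ≡ 668 (mod 863)
668^2 ≡ 668^2 = 446224 ≡ 53 (mod 863)
668^4 ≡ 53^2 = 2809 ≡ 220 (mod 863)
668^8 ≡ 220^2 = 48400 ≡ 72 (mod 863)
668^16 ≡ 72^2 = 5184 ≡ 6 (mod 863)
668^32 ≡ 6^2 = 36 (mod 863)
668^64 ≡ 36^2 = 1296 ≡ 433 (mod 863)
668^128 ≡ 433^2 = 187489 ≡ 218 (mod 863)
668^245 = 668^128 × 668^64 × 668^32 × 668^16 × 668^4 × 668^1 ≡ 218 × 433 × 36 × 6 × 220 × 668 (mod 863).
Accumulate the product:
218 × 433 = 94394 ≡ 327
327 × 36 = 11772 ≡ 553
553 × 6 = 3318 ≡ 729
729 × 220 = 160380 ≡ 725
725 × 668 = 484300 ≡ 157

157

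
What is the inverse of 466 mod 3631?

Apply the Euclidean algorithm and back-substitute:
3631 = 7·466 + 369
466 = 1·369 + 97
369 = 3·97 + 78
97 = 1·78 + 19
78 = 4·19 + 2
19 = 9·2 + 1
2 = 2·1 + 0
gcd(466, 3631) = 1, so the inverse exists.
Bézout: 1 = −221·3631 + 1722·466.
So 466⁻¹ ≡ 1722 (mod 3631).

1722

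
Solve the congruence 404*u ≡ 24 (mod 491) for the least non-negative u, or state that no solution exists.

423

gcd(404, 491) = 1, so a unique solution mod 491 exists.
404⁻¹ ≡ 79 (mod 491).
u ≡ 79*24 ≡ 423 (mod 491).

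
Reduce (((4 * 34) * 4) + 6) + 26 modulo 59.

4 * 34 = 136 ≡ 18 (mod 59)
18 * 4 = 72 ≡ 13 (mod 59)
13 + 6 = 19
19 + 26 = 45

45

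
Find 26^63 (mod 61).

Compute successive squares:
63 in binary is 111111, i.e. 63 = 32 + 16 + 8 + 4 + 2 + 1.
26^1 ≡ 26 (mod 61)
26^2 ≡ 26^2 = 676 ≡ 5 (mod 61)
26^4 ≡ 5^2 = 25 (mod 61)
26^8 ≡ 25^2 = 625 ≡ 15 (mod 61)
26^16 ≡ 15^2 = 225 ≡ 42 (mod 61)
26^32 ≡ 42^2 = 1764 ≡ 56 (mod 61)
26^63 = 26^32 × 26^16 × 26^8 × 26^4 × 26^2 × 26^1 ≡ 56 × 42 × 15 × 25 × 5 × 26 (mod 61).
Accumulate the product:
56 × 42 = 2352 ≡ 34
34 × 15 = 510 ≡ 22
22 × 25 = 550 ≡ 1
1 × 5 = 5
5 × 26 = 130 ≡ 8

8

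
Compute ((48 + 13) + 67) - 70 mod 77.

58

48 + 13 = 61
61 + 67 = 128 ≡ 51 (mod 77)
51 - 70 = -19 ≡ 58 (mod 77)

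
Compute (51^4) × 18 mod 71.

(51)^4 ≡ 37 (mod 71)
37 × 18 = 666 ≡ 27 (mod 71)

27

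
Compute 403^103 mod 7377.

103 in binary is 1100111, i.e. 103 = 64 + 32 + 4 + 2 + 1.
403^1 ≡ 403 (mod 7377)
403^2 ≡ 403^2 = 162409 ≡ 115 (mod 7377)
403^4 ≡ 115^2 = 13225 ≡ 5848 (mod 7377)
403^8 ≡ 5848^2 = 34199104 ≡ 6709 (mod 7377)
403^16 ≡ 6709^2 = 45010681 ≡ 3604 (mod 7377)
403^32 ≡ 3604^2 = 12988816 ≡ 5296 (mod 7377)
403^64 ≡ 5296^2 = 28047616 ≡ 262 (mod 7377)
403^103 = 403^64 * 403^32 * 403^4 * 403^2 * 403^1 ≡ 262 * 5296 * 5848 * 115 * 403 (mod 7377).
Accumulate the product:
262 * 5296 = 1387552 ≡ 676
676 * 5848 = 3953248 ≡ 6553
6553 * 115 = 753595 ≡ 1141
1141 * 403 = 459823 ≡ 2449

2449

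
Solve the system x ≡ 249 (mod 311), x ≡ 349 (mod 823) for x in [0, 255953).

94171

311⁻¹ mod 823: 311·217 ≡ 1 (mod 823), so 311⁻¹ ≡ 217.
x = 249 + 311·((349 − 249)·217 mod 823) = 249 + 311·302 = 94171.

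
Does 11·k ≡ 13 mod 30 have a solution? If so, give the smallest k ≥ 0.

gcd(11, 30) = 1, so a unique solution mod 30 exists.
11⁻¹ ≡ 11 (mod 30).
k ≡ 11·13 ≡ 23 (mod 30).

23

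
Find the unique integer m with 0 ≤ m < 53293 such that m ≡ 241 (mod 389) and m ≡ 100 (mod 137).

389⁻¹ mod 137: 389·56 ≡ 1 (mod 137), so 389⁻¹ ≡ 56.
m = 241 + 389·((100 − 241)·56 mod 137) = 241 + 389·50 = 19691.

19691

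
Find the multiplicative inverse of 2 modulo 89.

Run the extended Euclidean algorithm:
89 = 44×2 + 1
2 = 2×1 + 0
gcd(2, 89) = 1, so the inverse exists.
Bézout: 1 = 1×89 − 44×2.
So 2⁻¹ ≡ −44 ≡ 45 (mod 89).

45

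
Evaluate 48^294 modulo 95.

49

Using repeated squaring:
294 in binary is 100100110, i.e. 294 = 256 + 32 + 4 + 2.
48^1 ≡ 48 (mod 95)
48^2 ≡ 48^2 = 2304 ≡ 24 (mod 95)
48^4 ≡ 24^2 = 576 ≡ 6 (mod 95)
48^8 ≡ 6^2 = 36 (mod 95)
48^16 ≡ 36^2 = 1296 ≡ 61 (mod 95)
48^32 ≡ 61^2 = 3721 ≡ 16 (mod 95)
48^64 ≡ 16^2 = 256 ≡ 66 (mod 95)
48^128 ≡ 66^2 = 4356 ≡ 81 (mod 95)
48^256 ≡ 81^2 = 6561 ≡ 6 (mod 95)
48^294 = 48^256 · 48^32 · 48^4 · 48^2 ≡ 6 · 16 · 6 · 24 (mod 95).
Accumulate the product:
6 · 16 = 96 ≡ 1
1 · 6 = 6
6 · 24 = 144 ≡ 49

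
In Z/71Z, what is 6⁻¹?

12

By the extended Euclidean algorithm:
71 = 11·6 + 5
6 = 1·5 + 1
5 = 5·1 + 0
gcd(6, 71) = 1, so the inverse exists.
Bézout: 1 = −1·71 + 12·6.
So 6⁻¹ ≡ 12 (mod 71).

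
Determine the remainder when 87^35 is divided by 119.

110

Compute successive squares:
35 in binary is 100011, i.e. 35 = 32 + 2 + 1.
87^1 ≡ 87 (mod 119)
87^2 ≡ 87^2 = 7569 ≡ 72 (mod 119)
87^4 ≡ 72^2 = 5184 ≡ 67 (mod 119)
87^8 ≡ 67^2 = 4489 ≡ 86 (mod 119)
87^16 ≡ 86^2 = 7396 ≡ 18 (mod 119)
87^32 ≡ 18^2 = 324 ≡ 86 (mod 119)
87^35 = 87^32 * 87^2 * 87^1 ≡ 86 * 72 * 87 (mod 119).
Accumulate the product:
86 * 72 = 6192 ≡ 4
4 * 87 = 348 ≡ 110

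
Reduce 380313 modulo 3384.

380313 = 112·3384 + 1305, so 380313 ≡ 1305 (mod 3384).

1305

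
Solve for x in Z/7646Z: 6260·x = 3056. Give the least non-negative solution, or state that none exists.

gcd(6260, 7646) = 2, and 2 | 3056, so solutions exist.
Divide through by 2: 3130·x ≡ 1528 (mod 3823).
3130⁻¹ ≡ 1164 (mod 3823).
x ≡ 1164·1528 ≡ 897 (mod 3823).
The smallest non-negative solution is x = 897.

897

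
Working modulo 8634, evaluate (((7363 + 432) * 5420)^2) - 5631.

5335

7363 + 432 = 7795
7795 * 5420 = 42248900 ≡ 2738 (mod 8634)
(2738)^2 ≡ 2332 (mod 8634)
2332 - 5631 = -3299 ≡ 5335 (mod 8634)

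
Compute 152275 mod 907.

806

152275 = 167×907 + 806, so 152275 ≡ 806 (mod 907).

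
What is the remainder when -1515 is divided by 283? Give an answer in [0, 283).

-1515 = -6×283 + 183, so -1515 ≡ 183 (mod 283).

183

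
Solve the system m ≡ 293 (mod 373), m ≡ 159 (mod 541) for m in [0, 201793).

12602

373⁻¹ mod 541: 373×351 ≡ 1 (mod 541), so 373⁻¹ ≡ 351.
m = 293 + 373×((159 − 293)×351 mod 541) = 293 + 373×33 = 12602.
Check: 12602 mod 373 = 293, 12602 mod 541 = 159. ✓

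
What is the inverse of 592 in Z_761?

761 = 1·592 + 169
592 = 3·169 + 85
169 = 1·85 + 84
85 = 1·84 + 1
84 = 84·1 + 0
gcd(592, 761) = 1, so the inverse exists.
Back-substitute for 1:
1 = 1·85 − 1·84
  = −1·169 + 2·85
  = 2·592 − 7·169
  = −7·761 + 9·592
So 592⁻¹ ≡ 9 (mod 761).

9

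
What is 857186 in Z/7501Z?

2072

857186 = 114×7501 + 2072, so 857186 ≡ 2072 (mod 7501).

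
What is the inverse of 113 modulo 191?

Run the extended Euclidean algorithm:
191 = 1·113 + 78
113 = 1·78 + 35
78 = 2·35 + 8
35 = 4·8 + 3
8 = 2·3 + 2
3 = 1·2 + 1
2 = 2·1 + 0
gcd(113, 191) = 1, so the inverse exists.
Bézout: 1 = −42·191 + 71·113.
So 113⁻¹ ≡ 71 (mod 191).

71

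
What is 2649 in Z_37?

22

2649 = 71×37 + 22, so 2649 ≡ 22 (mod 37).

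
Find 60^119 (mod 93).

15

60^1 ≡ 60 (mod 93)
60^2 ≡ 60^2 = 3600 ≡ 66 (mod 93)
60^4 ≡ 66^2 = 4356 ≡ 78 (mod 93)
60^8 ≡ 78^2 = 6084 ≡ 39 (mod 93)
60^16 ≡ 39^2 = 1521 ≡ 33 (mod 93)
60^32 ≡ 33^2 = 1089 ≡ 66 (mod 93)
60^64 ≡ 66^2 = 4356 ≡ 78 (mod 93)
60^119 = 60^64 * 60^32 * 60^16 * 60^4 * 60^2 * 60^1 ≡ 78 * 66 * 33 * 78 * 66 * 60 (mod 93).
Accumulate the product:
78 * 66 = 5148 ≡ 33
33 * 33 = 1089 ≡ 66
66 * 78 = 5148 ≡ 33
33 * 66 = 2178 ≡ 39
39 * 60 = 2340 ≡ 15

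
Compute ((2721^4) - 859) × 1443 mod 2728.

(2721)^4 ≡ 2401 (mod 2728)
2401 - 859 = 1542
1542 × 1443 = 2225106 ≡ 1786 (mod 2728)

1786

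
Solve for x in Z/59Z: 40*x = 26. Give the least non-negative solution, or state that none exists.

39

gcd(40, 59) = 1, so a unique solution mod 59 exists.
40⁻¹ ≡ 31 (mod 59).
x ≡ 31*26 ≡ 39 (mod 59).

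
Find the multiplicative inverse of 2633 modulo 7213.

3964

Run the extended Euclidean algorithm:
7213 = 2×2633 + 1947
2633 = 1×1947 + 686
1947 = 2×686 + 575
686 = 1×575 + 111
575 = 5×111 + 20
111 = 5×20 + 11
20 = 1×11 + 9
11 = 1×9 + 2
9 = 4×2 + 1
2 = 2×1 + 0
gcd(2633, 7213) = 1, so the inverse exists.
Back-substitute for 1:
1 = 1×9 − 4×2
  = −4×11 + 5×9
  = 5×20 − 9×11
  = −9×111 + 50×20
  = 50×575 − 259×111
  = −259×686 + 309×575
  = 309×1947 − 877×686
  = −877×2633 + 1186×1947
  = 1186×7213 − 3249×2633
So 2633⁻¹ ≡ −3249 ≡ 3964 (mod 7213).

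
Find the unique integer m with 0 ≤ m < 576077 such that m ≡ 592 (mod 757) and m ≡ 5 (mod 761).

757⁻¹ mod 761: 757*190 ≡ 1 (mod 761), so 757⁻¹ ≡ 190.
m = 592 + 757*((5 − 592)*190 mod 761) = 592 + 757*337 = 255701.

255701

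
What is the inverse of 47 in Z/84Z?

By the extended Euclidean algorithm:
84 = 1·47 + 37
47 = 1·37 + 10
37 = 3·10 + 7
10 = 1·7 + 3
7 = 2·3 + 1
3 = 3·1 + 0
gcd(47, 84) = 1, so the inverse exists.
Back-substitute for 1:
1 = 1·7 − 2·3
  = −2·10 + 3·7
  = 3·37 − 11·10
  = −11·47 + 14·37
  = 14·84 − 25·47
So 47⁻¹ ≡ −25 ≡ 59 (mod 84).

59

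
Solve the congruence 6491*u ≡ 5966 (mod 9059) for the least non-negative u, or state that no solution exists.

7822

gcd(6491, 9059) = 1, so a unique solution mod 9059 exists.
6491⁻¹ ≡ 3764 (mod 9059).
u ≡ 3764*5966 ≡ 7822 (mod 9059).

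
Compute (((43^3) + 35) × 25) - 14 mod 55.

11

(43)^3 ≡ 32 (mod 55)
32 + 35 = 67 ≡ 12 (mod 55)
12 × 25 = 300 ≡ 25 (mod 55)
25 - 14 = 11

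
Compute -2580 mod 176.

60

-2580 = -15*176 + 60, so -2580 ≡ 60 (mod 176).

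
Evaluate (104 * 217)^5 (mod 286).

208

104 * 217 = 22568 ≡ 260 (mod 286)
(260)^5 ≡ 208 (mod 286)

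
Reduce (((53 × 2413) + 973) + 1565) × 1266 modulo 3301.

1261

53 × 2413 = 127889 ≡ 2451 (mod 3301)
2451 + 973 = 3424 ≡ 123 (mod 3301)
123 + 1565 = 1688
1688 × 1266 = 2137008 ≡ 1261 (mod 3301)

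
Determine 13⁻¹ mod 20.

20 = 1*13 + 7
13 = 1*7 + 6
7 = 1*6 + 1
6 = 6*1 + 0
gcd(13, 20) = 1, so the inverse exists.
Back-substitute for 1:
1 = 1*7 − 1*6
  = −1*13 + 2*7
  = 2*20 − 3*13
So 13⁻¹ ≡ −3 ≡ 17 (mod 20).

17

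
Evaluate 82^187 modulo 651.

Using repeated squaring:
187 in binary is 10111011, i.e. 187 = 128 + 32 + 16 + 8 + 2 + 1.
82^1 ≡ 82 (mod 651)
82^2 ≡ 82^2 = 6724 ≡ 214 (mod 651)
82^4 ≡ 214^2 = 45796 ≡ 226 (mod 651)
82^8 ≡ 226^2 = 51076 ≡ 298 (mod 651)
82^16 ≡ 298^2 = 88804 ≡ 268 (mod 651)
82^32 ≡ 268^2 = 71824 ≡ 214 (mod 651)
82^64 ≡ 214^2 = 45796 ≡ 226 (mod 651)
82^128 ≡ 226^2 = 51076 ≡ 298 (mod 651)
82^187 = 82^128 × 82^32 × 82^16 × 82^8 × 82^2 × 82^1 ≡ 298 × 214 × 268 × 298 × 214 × 82 (mod 651).
Accumulate the product:
298 × 214 = 63772 ≡ 625
625 × 268 = 167500 ≡ 193
193 × 298 = 57514 ≡ 226
226 × 214 = 48364 ≡ 190
190 × 82 = 15580 ≡ 607

607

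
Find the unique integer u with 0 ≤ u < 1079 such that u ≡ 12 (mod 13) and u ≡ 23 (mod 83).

13⁻¹ mod 83: 13·32 ≡ 1 (mod 83), so 13⁻¹ ≡ 32.
u = 12 + 13·((23 − 12)·32 mod 83) = 12 + 13·20 = 272.

272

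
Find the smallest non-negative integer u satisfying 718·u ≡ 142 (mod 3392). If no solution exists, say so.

449

gcd(718, 3392) = 2, and 2 | 142, so solutions exist.
Divide through by 2: 359·u ≡ 71 (mod 1696).
359⁻¹ ≡ 1559 (mod 1696).
u ≡ 1559·71 ≡ 449 (mod 1696).
The smallest non-negative solution is u = 449.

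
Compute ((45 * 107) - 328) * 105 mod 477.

45 * 107 = 4815 ≡ 45 (mod 477)
45 - 328 = -283 ≡ 194 (mod 477)
194 * 105 = 20370 ≡ 336 (mod 477)

336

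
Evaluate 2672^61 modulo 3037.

By square-and-multiply:
61 in binary is 111101, i.e. 61 = 32 + 16 + 8 + 4 + 1.
2672^1 ≡ 2672 (mod 3037)
2672^2 ≡ 2672^2 = 7139584 ≡ 2634 (mod 3037)
2672^4 ≡ 2634^2 = 6937956 ≡ 1448 (mod 3037)
2672^8 ≡ 1448^2 = 2096704 ≡ 1174 (mod 3037)
2672^16 ≡ 1174^2 = 1378276 ≡ 2515 (mod 3037)
2672^32 ≡ 2515^2 = 6325225 ≡ 2191 (mod 3037)
2672^61 = 2672^32 · 2672^16 · 2672^8 · 2672^4 · 2672^1 ≡ 2191 · 2515 · 1174 · 1448 · 2672 (mod 3037).
Accumulate the product:
2191 · 2515 = 5510365 ≡ 1247
1247 · 1174 = 1463978 ≡ 144
144 · 1448 = 208512 ≡ 1996
1996 · 2672 = 5333312 ≡ 340

340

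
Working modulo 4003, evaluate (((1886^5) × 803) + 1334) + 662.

2463

(1886)^5 ≡ 3864 (mod 4003)
3864 × 803 = 3102792 ≡ 467 (mod 4003)
467 + 1334 = 1801
1801 + 662 = 2463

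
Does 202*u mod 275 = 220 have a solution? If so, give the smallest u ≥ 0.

gcd(202, 275) = 1, so a unique solution mod 275 exists.
202⁻¹ ≡ 113 (mod 275).
u ≡ 113*220 ≡ 110 (mod 275).

110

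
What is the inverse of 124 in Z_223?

9

223 = 1*124 + 99
124 = 1*99 + 25
99 = 3*25 + 24
25 = 1*24 + 1
24 = 24*1 + 0
gcd(124, 223) = 1, so the inverse exists.
Back-substitute for 1:
1 = 1*25 − 1*24
  = −1*99 + 4*25
  = 4*124 − 5*99
  = −5*223 + 9*124
So 124⁻¹ ≡ 9 (mod 223).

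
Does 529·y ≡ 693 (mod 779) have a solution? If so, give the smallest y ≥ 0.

206

gcd(529, 779) = 1, so a unique solution mod 779 exists.
529⁻¹ ≡ 215 (mod 779).
y ≡ 215·693 ≡ 206 (mod 779).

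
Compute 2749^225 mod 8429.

8218

2749^1 ≡ 2749 (mod 8429)
2749^2 ≡ 2749^2 = 7557001 ≡ 4617 (mod 8429)
2749^4 ≡ 4617^2 = 21316689 ≡ 8177 (mod 8429)
2749^8 ≡ 8177^2 = 66863329 ≡ 4501 (mod 8429)
2749^16 ≡ 4501^2 = 20259001 ≡ 4114 (mod 8429)
2749^32 ≡ 4114^2 = 16924996 ≡ 7993 (mod 8429)
2749^64 ≡ 7993^2 = 63888049 ≡ 4658 (mod 8429)
2749^128 ≡ 4658^2 = 21696964 ≡ 718 (mod 8429)
2749^225 = 2749^128 · 2749^64 · 2749^32 · 2749^1 ≡ 718 · 4658 · 7993 · 2749 (mod 8429).
Accumulate the product:
718 · 4658 = 3344444 ≡ 6560
6560 · 7993 = 52434080 ≡ 5700
5700 · 2749 = 15669300 ≡ 8218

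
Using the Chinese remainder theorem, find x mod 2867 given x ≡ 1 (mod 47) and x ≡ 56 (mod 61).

2069

47⁻¹ mod 61: 47·13 ≡ 1 (mod 61), so 47⁻¹ ≡ 13.
x = 1 + 47·((56 − 1)·13 mod 61) = 1 + 47·44 = 2069.
Check: 2069 mod 47 = 1, 2069 mod 61 = 56. ✓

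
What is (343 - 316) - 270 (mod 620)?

377

343 - 316 = 27
27 - 270 = -243 ≡ 377 (mod 620)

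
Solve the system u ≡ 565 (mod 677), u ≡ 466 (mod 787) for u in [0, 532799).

161014

677⁻¹ mod 787: 677×93 ≡ 1 (mod 787), so 677⁻¹ ≡ 93.
u = 565 + 677×((466 − 565)×93 mod 787) = 565 + 677×237 = 161014.
Check: 161014 mod 677 = 565, 161014 mod 787 = 466. ✓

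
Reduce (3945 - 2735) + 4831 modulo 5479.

3945 - 2735 = 1210
1210 + 4831 = 6041 ≡ 562 (mod 5479)

562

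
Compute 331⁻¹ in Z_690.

271

By the extended Euclidean algorithm:
690 = 2·331 + 28
331 = 11·28 + 23
28 = 1·23 + 5
23 = 4·5 + 3
5 = 1·3 + 2
3 = 1·2 + 1
2 = 2·1 + 0
gcd(331, 690) = 1, so the inverse exists.
Back-substitute for 1:
1 = 1·3 − 1·2
  = −1·5 + 2·3
  = 2·23 − 9·5
  = −9·28 + 11·23
  = 11·331 − 130·28
  = −130·690 + 271·331
So 331⁻¹ ≡ 271 (mod 690).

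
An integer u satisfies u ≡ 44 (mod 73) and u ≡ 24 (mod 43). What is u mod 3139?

73⁻¹ mod 43: 73*33 ≡ 1 (mod 43), so 73⁻¹ ≡ 33.
u = 44 + 73*((24 − 44)*33 mod 43) = 44 + 73*28 = 2088.
Check: 2088 mod 73 = 44, 2088 mod 43 = 24. ✓

2088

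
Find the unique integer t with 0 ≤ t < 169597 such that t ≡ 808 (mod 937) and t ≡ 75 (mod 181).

937⁻¹ mod 181: 937*17 ≡ 1 (mod 181), so 937⁻¹ ≡ 17.
t = 808 + 937*((75 − 808)*17 mod 181) = 808 + 937*28 = 27044.
Check: 27044 mod 937 = 808, 27044 mod 181 = 75. ✓

27044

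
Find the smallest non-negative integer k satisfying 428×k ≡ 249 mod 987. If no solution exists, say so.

gcd(428, 987) = 1, so a unique solution mod 987 exists.
428⁻¹ ≡ 113 (mod 987).
k ≡ 113×249 ≡ 501 (mod 987).

501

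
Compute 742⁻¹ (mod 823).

254

By the extended Euclidean algorithm:
823 = 1×742 + 81
742 = 9×81 + 13
81 = 6×13 + 3
13 = 4×3 + 1
3 = 3×1 + 0
gcd(742, 823) = 1, so the inverse exists.
Bézout: 1 = −229×823 + 254×742.
So 742⁻¹ ≡ 254 (mod 823).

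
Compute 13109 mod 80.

13109 = 163×80 + 69, so 13109 ≡ 69 (mod 80).

69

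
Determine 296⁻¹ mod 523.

523 = 1·296 + 227
296 = 1·227 + 69
227 = 3·69 + 20
69 = 3·20 + 9
20 = 2·9 + 2
9 = 4·2 + 1
2 = 2·1 + 0
gcd(296, 523) = 1, so the inverse exists.
Bézout: 1 = −133·523 + 235·296.
So 296⁻¹ ≡ 235 (mod 523).

235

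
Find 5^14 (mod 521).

5^1 ≡ 5 (mod 521)
5^2 ≡ 5^2 = 25 (mod 521)
5^4 ≡ 25^2 = 625 ≡ 104 (mod 521)
5^8 ≡ 104^2 = 10816 ≡ 396 (mod 521)
5^14 = 5^8 × 5^4 × 5^2 ≡ 396 × 104 × 25 (mod 521).
Accumulate the product:
396 × 104 = 41184 ≡ 25
25 × 25 = 625 ≡ 104

104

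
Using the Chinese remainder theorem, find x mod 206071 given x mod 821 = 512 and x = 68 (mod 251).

19395

821⁻¹ mod 251: 821·48 ≡ 1 (mod 251), so 821⁻¹ ≡ 48.
x = 512 + 821·((68 − 512)·48 mod 251) = 512 + 821·23 = 19395.
Check: 19395 mod 821 = 512, 19395 mod 251 = 68. ✓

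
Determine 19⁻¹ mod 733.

Run the extended Euclidean algorithm:
733 = 38×19 + 11
19 = 1×11 + 8
11 = 1×8 + 3
8 = 2×3 + 2
3 = 1×2 + 1
2 = 2×1 + 0
gcd(19, 733) = 1, so the inverse exists.
Bézout: 1 = 7×733 − 270×19.
So 19⁻¹ ≡ −270 ≡ 463 (mod 733).

463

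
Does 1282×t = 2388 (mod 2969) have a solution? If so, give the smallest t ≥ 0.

604

gcd(1282, 2969) = 1, so a unique solution mod 2969 exists.
1282⁻¹ ≡ 975 (mod 2969).
t ≡ 975×2388 ≡ 604 (mod 2969).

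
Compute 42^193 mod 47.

7

42^1 ≡ 42 (mod 47)
42^2 ≡ 42^2 = 1764 ≡ 25 (mod 47)
42^4 ≡ 25^2 = 625 ≡ 14 (mod 47)
42^8 ≡ 14^2 = 196 ≡ 8 (mod 47)
42^16 ≡ 8^2 = 64 ≡ 17 (mod 47)
42^32 ≡ 17^2 = 289 ≡ 7 (mod 47)
42^64 ≡ 7^2 = 49 ≡ 2 (mod 47)
42^128 ≡ 2^2 = 4 (mod 47)
42^193 = 42^128 × 42^64 × 42^1 ≡ 4 × 2 × 42 (mod 47).
Accumulate the product:
4 × 2 = 8
8 × 42 = 336 ≡ 7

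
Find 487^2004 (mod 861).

2004 in binary is 11111010100, i.e. 2004 = 1024 + 512 + 256 + 128 + 64 + 16 + 4.
487^1 ≡ 487 (mod 861)
487^2 ≡ 487^2 = 237169 ≡ 394 (mod 861)
487^4 ≡ 394^2 = 155236 ≡ 256 (mod 861)
487^8 ≡ 256^2 = 65536 ≡ 100 (mod 861)
487^16 ≡ 100^2 = 10000 ≡ 529 (mod 861)
487^32 ≡ 529^2 = 279841 ≡ 16 (mod 861)
487^64 ≡ 16^2 = 256 (mod 861)
487^128 ≡ 256^2 = 65536 ≡ 100 (mod 861)
487^256 ≡ 100^2 = 10000 ≡ 529 (mod 861)
487^512 ≡ 529^2 = 279841 ≡ 16 (mod 861)
487^1024 ≡ 16^2 = 256 (mod 861)
487^2004 = 487^1024 × 487^512 × 487^256 × 487^128 × 487^64 × 487^16 × 487^4 ≡ 256 × 16 × 529 × 100 × 256 × 529 × 256 (mod 861).
Accumulate the product:
256 × 16 = 4096 ≡ 652
652 × 529 = 344908 ≡ 508
508 × 100 = 50800 ≡ 1
1 × 256 = 256
256 × 529 = 135424 ≡ 247
247 × 256 = 63232 ≡ 379

379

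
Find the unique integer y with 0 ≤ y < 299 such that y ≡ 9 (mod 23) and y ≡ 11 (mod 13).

193

23⁻¹ mod 13: 23×4 ≡ 1 (mod 13), so 23⁻¹ ≡ 4.
y = 9 + 23×((11 − 9)×4 mod 13) = 9 + 23×8 = 193.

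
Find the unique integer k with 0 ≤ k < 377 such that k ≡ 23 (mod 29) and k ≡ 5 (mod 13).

29⁻¹ mod 13: 29*9 ≡ 1 (mod 13), so 29⁻¹ ≡ 9.
k = 23 + 29*((5 − 23)*9 mod 13) = 23 + 29*7 = 226.

226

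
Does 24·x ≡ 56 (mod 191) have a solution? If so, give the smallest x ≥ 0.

gcd(24, 191) = 1, so a unique solution mod 191 exists.
24⁻¹ ≡ 8 (mod 191).
x ≡ 8·56 ≡ 66 (mod 191).

66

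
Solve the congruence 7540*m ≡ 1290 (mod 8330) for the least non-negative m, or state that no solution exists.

gcd(7540, 8330) = 10, and 10 | 1290, so solutions exist.
Divide through by 10: 754*m ≡ 129 mod 833.
754⁻¹ ≡ 717 (mod 833).
m ≡ 717*129 ≡ 30 (mod 833).
The smallest non-negative solution is m = 30.

30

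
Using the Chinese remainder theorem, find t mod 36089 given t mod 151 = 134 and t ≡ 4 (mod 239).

151⁻¹ mod 239: 151×19 ≡ 1 (mod 239), so 151⁻¹ ≡ 19.
t = 134 + 151×((4 − 134)×19 mod 239) = 134 + 151×159 = 24143.

24143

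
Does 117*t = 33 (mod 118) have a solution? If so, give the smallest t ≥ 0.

85

gcd(117, 118) = 1, so a unique solution mod 118 exists.
117⁻¹ ≡ 117 (mod 118).
t ≡ 117*33 ≡ 85 (mod 118).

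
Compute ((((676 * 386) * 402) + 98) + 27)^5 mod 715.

177

676 * 386 = 260936 ≡ 676 (mod 715)
676 * 402 = 271752 ≡ 52 (mod 715)
52 + 98 = 150
150 + 27 = 177
(177)^5 ≡ 177 (mod 715)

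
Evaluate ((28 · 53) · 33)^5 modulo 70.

28 · 53 = 1484 ≡ 14 (mod 70)
14 · 33 = 462 ≡ 42 (mod 70)
(42)^5 ≡ 42 (mod 70)

42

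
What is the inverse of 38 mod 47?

47 = 1×38 + 9
38 = 4×9 + 2
9 = 4×2 + 1
2 = 2×1 + 0
gcd(38, 47) = 1, so the inverse exists.
Bézout: 1 = 17×47 − 21×38.
So 38⁻¹ ≡ −21 ≡ 26 (mod 47).

26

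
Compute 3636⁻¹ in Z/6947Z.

6605

By the extended Euclidean algorithm:
6947 = 1·3636 + 3311
3636 = 1·3311 + 325
3311 = 10·325 + 61
325 = 5·61 + 20
61 = 3·20 + 1
20 = 20·1 + 0
gcd(3636, 6947) = 1, so the inverse exists.
Bézout: 1 = 179·6947 − 342·3636.
So 3636⁻¹ ≡ −342 ≡ 6605 (mod 6947).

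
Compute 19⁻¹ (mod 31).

18

By the extended Euclidean algorithm:
31 = 1*19 + 12
19 = 1*12 + 7
12 = 1*7 + 5
7 = 1*5 + 2
5 = 2*2 + 1
2 = 2*1 + 0
gcd(19, 31) = 1, so the inverse exists.
Back-substitute for 1:
1 = 1*5 − 2*2
  = −2*7 + 3*5
  = 3*12 − 5*7
  = −5*19 + 8*12
  = 8*31 − 13*19
So 19⁻¹ ≡ −13 ≡ 18 (mod 31).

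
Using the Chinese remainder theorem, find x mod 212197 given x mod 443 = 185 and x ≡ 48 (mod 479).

102075

443⁻¹ mod 479: 443×306 ≡ 1 (mod 479), so 443⁻¹ ≡ 306.
x = 185 + 443×((48 − 185)×306 mod 479) = 185 + 443×230 = 102075.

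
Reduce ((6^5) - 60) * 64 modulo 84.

(6)^5 ≡ 48 (mod 84)
48 - 60 = -12 ≡ 72 (mod 84)
72 * 64 = 4608 ≡ 72 (mod 84)

72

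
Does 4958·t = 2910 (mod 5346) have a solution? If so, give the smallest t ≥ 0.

1329

gcd(4958, 5346) = 2, and 2 | 2910, so solutions exist.
Divide through by 2: 2479·t = 1455 (mod 2673).
2479⁻¹ ≡ 124 (mod 2673).
t ≡ 124·1455 ≡ 1329 (mod 2673).
The smallest non-negative solution is t = 1329.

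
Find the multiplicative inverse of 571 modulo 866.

91

866 = 1·571 + 295
571 = 1·295 + 276
295 = 1·276 + 19
276 = 14·19 + 10
19 = 1·10 + 9
10 = 1·9 + 1
9 = 9·1 + 0
gcd(571, 866) = 1, so the inverse exists.
Back-substitute for 1:
1 = 1·10 − 1·9
  = −1·19 + 2·10
  = 2·276 − 29·19
  = −29·295 + 31·276
  = 31·571 − 60·295
  = −60·866 + 91·571
So 571⁻¹ ≡ 91 (mod 866).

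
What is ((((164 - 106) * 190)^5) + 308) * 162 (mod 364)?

228

164 - 106 = 58
58 * 190 = 11020 ≡ 100 (mod 364)
(100)^5 ≡ 172 (mod 364)
172 + 308 = 480 ≡ 116 (mod 364)
116 * 162 = 18792 ≡ 228 (mod 364)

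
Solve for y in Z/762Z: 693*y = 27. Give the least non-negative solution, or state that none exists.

99

gcd(693, 762) = 3, and 3 | 27, so solutions exist.
Divide through by 3: 231*y mod 254 = 9.
231⁻¹ ≡ 11 (mod 254).
y ≡ 11*9 ≡ 99 (mod 254).
The smallest non-negative solution is y = 99.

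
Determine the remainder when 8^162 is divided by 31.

2

8^1 ≡ 8 (mod 31)
8^2 ≡ 8^2 = 64 ≡ 2 (mod 31)
8^4 ≡ 2^2 = 4 (mod 31)
8^8 ≡ 4^2 = 16 (mod 31)
8^16 ≡ 16^2 = 256 ≡ 8 (mod 31)
8^32 ≡ 8^2 = 64 ≡ 2 (mod 31)
8^64 ≡ 2^2 = 4 (mod 31)
8^128 ≡ 4^2 = 16 (mod 31)
8^162 = 8^128 · 8^32 · 8^2 ≡ 16 · 2 · 2 (mod 31).
Accumulate the product:
16 · 2 = 32 ≡ 1
1 · 2 = 2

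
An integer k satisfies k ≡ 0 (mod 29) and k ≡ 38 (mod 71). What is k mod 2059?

464

29⁻¹ mod 71: 29·49 ≡ 1 (mod 71), so 29⁻¹ ≡ 49.
k = 0 + 29·((38 − 0)·49 mod 71) = 0 + 29·16 = 464.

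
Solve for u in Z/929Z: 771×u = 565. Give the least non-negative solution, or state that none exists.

gcd(771, 929) = 1, so a unique solution mod 929 exists.
771⁻¹ ≡ 782 (mod 929).
u ≡ 782×565 ≡ 555 (mod 929).

555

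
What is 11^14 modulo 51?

43

By square-and-multiply:
14 in binary is 1110, i.e. 14 = 8 + 4 + 2.
11^1 ≡ 11 (mod 51)
11^2 ≡ 11^2 = 121 ≡ 19 (mod 51)
11^4 ≡ 19^2 = 361 ≡ 4 (mod 51)
11^8 ≡ 4^2 = 16 (mod 51)
11^14 = 11^8 * 11^4 * 11^2 ≡ 16 * 4 * 19 (mod 51).
Accumulate the product:
16 * 4 = 64 ≡ 13
13 * 19 = 247 ≡ 43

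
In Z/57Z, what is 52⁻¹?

34

57 = 1*52 + 5
52 = 10*5 + 2
5 = 2*2 + 1
2 = 2*1 + 0
gcd(52, 57) = 1, so the inverse exists.
Back-substitute for 1:
1 = 1*5 − 2*2
  = −2*52 + 21*5
  = 21*57 − 23*52
So 52⁻¹ ≡ −23 ≡ 34 (mod 57).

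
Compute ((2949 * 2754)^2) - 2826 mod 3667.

2949 * 2754 = 8121546 ≡ 2808 (mod 3667)
(2808)^2 ≡ 814 (mod 3667)
814 - 2826 = -2012 ≡ 1655 (mod 3667)

1655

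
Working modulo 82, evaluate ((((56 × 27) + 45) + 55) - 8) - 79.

56 × 27 = 1512 ≡ 36 (mod 82)
36 + 45 = 81
81 + 55 = 136 ≡ 54 (mod 82)
54 - 8 = 46
46 - 79 = -33 ≡ 49 (mod 82)

49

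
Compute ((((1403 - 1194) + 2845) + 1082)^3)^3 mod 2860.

616

1403 - 1194 = 209
209 + 2845 = 3054 ≡ 194 (mod 2860)
194 + 1082 = 1276
(1276)^3 ≡ 2816 (mod 2860)
(2816)^3 ≡ 616 (mod 2860)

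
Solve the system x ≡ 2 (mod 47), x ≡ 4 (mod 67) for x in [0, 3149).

47⁻¹ mod 67: 47·10 ≡ 1 (mod 67), so 47⁻¹ ≡ 10.
x = 2 + 47·((4 − 2)·10 mod 67) = 2 + 47·20 = 942.

942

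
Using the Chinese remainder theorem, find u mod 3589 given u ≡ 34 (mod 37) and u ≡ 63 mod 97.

1033

37⁻¹ mod 97: 37*21 ≡ 1 (mod 97), so 37⁻¹ ≡ 21.
u = 34 + 37*((63 − 34)*21 mod 97) = 34 + 37*27 = 1033.
Check: 1033 mod 37 = 34, 1033 mod 97 = 63. ✓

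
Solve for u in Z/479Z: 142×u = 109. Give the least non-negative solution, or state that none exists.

gcd(142, 479) = 1, so a unique solution mod 479 exists.
142⁻¹ ≡ 253 (mod 479).
u ≡ 253×109 ≡ 274 (mod 479).

274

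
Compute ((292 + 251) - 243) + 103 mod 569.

292 + 251 = 543
543 - 243 = 300
300 + 103 = 403

403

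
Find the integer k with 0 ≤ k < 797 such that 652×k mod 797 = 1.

By the extended Euclidean algorithm:
797 = 1*652 + 145
652 = 4*145 + 72
145 = 2*72 + 1
72 = 72*1 + 0
gcd(652, 797) = 1, so the inverse exists.
Back-substitute for 1:
1 = 1*145 − 2*72
  = −2*652 + 9*145
  = 9*797 − 11*652
So 652⁻¹ ≡ −11 ≡ 786 (mod 797).

786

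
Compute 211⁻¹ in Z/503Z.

503 = 2·211 + 81
211 = 2·81 + 49
81 = 1·49 + 32
49 = 1·32 + 17
32 = 1·17 + 15
17 = 1·15 + 2
15 = 7·2 + 1
2 = 2·1 + 0
gcd(211, 503) = 1, so the inverse exists.
Back-substitute for 1:
1 = 1·15 − 7·2
  = −7·17 + 8·15
  = 8·32 − 15·17
  = −15·49 + 23·32
  = 23·81 − 38·49
  = −38·211 + 99·81
  = 99·503 − 236·211
So 211⁻¹ ≡ −236 ≡ 267 (mod 503).

267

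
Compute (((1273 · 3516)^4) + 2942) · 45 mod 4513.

1273 · 3516 = 4475868 ≡ 3485 (mod 4513)
(3485)^4 ≡ 4491 (mod 4513)
4491 + 2942 = 7433 ≡ 2920 (mod 4513)
2920 · 45 = 131400 ≡ 523 (mod 4513)

523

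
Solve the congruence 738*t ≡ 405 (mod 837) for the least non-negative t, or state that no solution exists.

72

gcd(738, 837) = 9, and 9 | 405, so solutions exist.
Divide through by 9: 82*t = 45 (mod 93).
82⁻¹ ≡ 76 (mod 93).
t ≡ 76*45 ≡ 72 (mod 93).
The smallest non-negative solution is t = 72.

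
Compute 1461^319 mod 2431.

203

By square-and-multiply:
319 in binary is 100111111, i.e. 319 = 256 + 32 + 16 + 8 + 4 + 2 + 1.
1461^1 ≡ 1461 (mod 2431)
1461^2 ≡ 1461^2 = 2134521 ≡ 103 (mod 2431)
1461^4 ≡ 103^2 = 10609 ≡ 885 (mod 2431)
1461^8 ≡ 885^2 = 783225 ≡ 443 (mod 2431)
1461^16 ≡ 443^2 = 196249 ≡ 1769 (mod 2431)
1461^32 ≡ 1769^2 = 3129361 ≡ 664 (mod 2431)
1461^64 ≡ 664^2 = 440896 ≡ 885 (mod 2431)
1461^128 ≡ 885^2 = 783225 ≡ 443 (mod 2431)
1461^256 ≡ 443^2 = 196249 ≡ 1769 (mod 2431)
1461^319 = 1461^256 * 1461^32 * 1461^16 * 1461^8 * 1461^4 * 1461^2 * 1461^1 ≡ 1769 * 664 * 1769 * 443 * 885 * 103 * 1461 (mod 2431).
Accumulate the product:
1769 * 664 = 1174616 ≡ 443
443 * 1769 = 783667 ≡ 885
885 * 443 = 392055 ≡ 664
664 * 885 = 587640 ≡ 1769
1769 * 103 = 182207 ≡ 2313
2313 * 1461 = 3379293 ≡ 203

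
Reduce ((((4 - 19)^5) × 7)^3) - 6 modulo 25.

19

4 - 19 = -15 ≡ 10 (mod 25)
(10)^5 ≡ 0 (mod 25)
0 × 7 = 0
(0)^3 ≡ 0 (mod 25)
0 - 6 = -6 ≡ 19 (mod 25)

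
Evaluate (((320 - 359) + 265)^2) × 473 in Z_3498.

320 - 359 = -39 ≡ 3459 (mod 3498)
3459 + 265 = 3724 ≡ 226 (mod 3498)
(226)^2 ≡ 2104 (mod 3498)
2104 × 473 = 995192 ≡ 1760 (mod 3498)

1760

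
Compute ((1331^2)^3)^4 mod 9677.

3224

(1331)^2 ≡ 670 (mod 9677)
(670)^3 ≡ 1840 (mod 9677)
(1840)^4 ≡ 3224 (mod 9677)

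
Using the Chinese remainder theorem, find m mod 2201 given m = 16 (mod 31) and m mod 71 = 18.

31⁻¹ mod 71: 31·55 ≡ 1 (mod 71), so 31⁻¹ ≡ 55.
m = 16 + 31·((18 − 16)·55 mod 71) = 16 + 31·39 = 1225.

1225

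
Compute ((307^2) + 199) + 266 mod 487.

236

(307)^2 ≡ 258 (mod 487)
258 + 199 = 457
457 + 266 = 723 ≡ 236 (mod 487)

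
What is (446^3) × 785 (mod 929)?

(446)^3 ≡ 752 (mod 929)
752 × 785 = 590320 ≡ 405 (mod 929)

405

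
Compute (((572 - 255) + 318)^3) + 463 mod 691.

361

572 - 255 = 317
317 + 318 = 635
(635)^3 ≡ 589 (mod 691)
589 + 463 = 1052 ≡ 361 (mod 691)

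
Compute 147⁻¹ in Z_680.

643

By the extended Euclidean algorithm:
680 = 4·147 + 92
147 = 1·92 + 55
92 = 1·55 + 37
55 = 1·37 + 18
37 = 2·18 + 1
18 = 18·1 + 0
gcd(147, 680) = 1, so the inverse exists.
Bézout: 1 = 8·680 − 37·147.
So 147⁻¹ ≡ −37 ≡ 643 (mod 680).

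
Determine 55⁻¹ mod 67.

Apply the Euclidean algorithm and back-substitute:
67 = 1×55 + 12
55 = 4×12 + 7
12 = 1×7 + 5
7 = 1×5 + 2
5 = 2×2 + 1
2 = 2×1 + 0
gcd(55, 67) = 1, so the inverse exists.
Back-substitute for 1:
1 = 1×5 − 2×2
  = −2×7 + 3×5
  = 3×12 − 5×7
  = −5×55 + 23×12
  = 23×67 − 28×55
So 55⁻¹ ≡ −28 ≡ 39 (mod 67).

39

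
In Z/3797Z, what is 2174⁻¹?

3797 = 1×2174 + 1623
2174 = 1×1623 + 551
1623 = 2×551 + 521
551 = 1×521 + 30
521 = 17×30 + 11
30 = 2×11 + 8
11 = 1×8 + 3
8 = 2×3 + 2
3 = 1×2 + 1
2 = 2×1 + 0
gcd(2174, 3797) = 1, so the inverse exists.
Bézout: 1 = 797×3797 − 1392×2174.
So 2174⁻¹ ≡ −1392 ≡ 2405 (mod 3797).

2405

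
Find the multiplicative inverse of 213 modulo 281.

281 = 1*213 + 68
213 = 3*68 + 9
68 = 7*9 + 5
9 = 1*5 + 4
5 = 1*4 + 1
4 = 4*1 + 0
gcd(213, 281) = 1, so the inverse exists.
Bézout: 1 = 47*281 − 62*213.
So 213⁻¹ ≡ −62 ≡ 219 (mod 281).

219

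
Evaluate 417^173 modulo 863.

312

Using repeated squaring:
173 in binary is 10101101, i.e. 173 = 128 + 32 + 8 + 4 + 1.
417^1 ≡ 417 (mod 863)
417^2 ≡ 417^2 = 173889 ≡ 426 (mod 863)
417^4 ≡ 426^2 = 181476 ≡ 246 (mod 863)
417^8 ≡ 246^2 = 60516 ≡ 106 (mod 863)
417^16 ≡ 106^2 = 11236 ≡ 17 (mod 863)
417^32 ≡ 17^2 = 289 (mod 863)
417^64 ≡ 289^2 = 83521 ≡ 673 (mod 863)
417^128 ≡ 673^2 = 452929 ≡ 717 (mod 863)
417^173 = 417^128 × 417^32 × 417^8 × 417^4 × 417^1 ≡ 717 × 289 × 106 × 246 × 417 (mod 863).
Accumulate the product:
717 × 289 = 207213 ≡ 93
93 × 106 = 9858 ≡ 365
365 × 246 = 89790 ≡ 38
38 × 417 = 15846 ≡ 312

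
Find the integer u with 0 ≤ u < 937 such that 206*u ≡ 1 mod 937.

796

937 = 4×206 + 113
206 = 1×113 + 93
113 = 1×93 + 20
93 = 4×20 + 13
20 = 1×13 + 7
13 = 1×7 + 6
7 = 1×6 + 1
6 = 6×1 + 0
gcd(206, 937) = 1, so the inverse exists.
Back-substitute for 1:
1 = 1×7 − 1×6
  = −1×13 + 2×7
  = 2×20 − 3×13
  = −3×93 + 14×20
  = 14×113 − 17×93
  = −17×206 + 31×113
  = 31×937 − 141×206
So 206⁻¹ ≡ −141 ≡ 796 (mod 937).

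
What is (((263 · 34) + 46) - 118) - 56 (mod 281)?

103

263 · 34 = 8942 ≡ 231 (mod 281)
231 + 46 = 277
277 - 118 = 159
159 - 56 = 103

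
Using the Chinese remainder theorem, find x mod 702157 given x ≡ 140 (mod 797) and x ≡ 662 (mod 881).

546882

797⁻¹ mod 881: 797×430 ≡ 1 (mod 881), so 797⁻¹ ≡ 430.
x = 140 + 797×((662 − 140)×430 mod 881) = 140 + 797×686 = 546882.
Check: 546882 mod 797 = 140, 546882 mod 881 = 662. ✓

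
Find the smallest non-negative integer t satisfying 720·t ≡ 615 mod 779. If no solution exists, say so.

82

gcd(720, 779) = 1, so a unique solution mod 779 exists.
720⁻¹ ≡ 66 (mod 779).
t ≡ 66·615 ≡ 82 (mod 779).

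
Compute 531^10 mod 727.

Using repeated squaring:
10 in binary is 1010, i.e. 10 = 8 + 2.
531^1 ≡ 531 (mod 727)
531^2 ≡ 531^2 = 281961 ≡ 612 (mod 727)
531^4 ≡ 612^2 = 374544 ≡ 139 (mod 727)
531^8 ≡ 139^2 = 19321 ≡ 419 (mod 727)
531^10 = 531^8 * 531^2 ≡ 419 * 612 (mod 727).
419 * 612 = 256428 ≡ 524 (mod 727).

524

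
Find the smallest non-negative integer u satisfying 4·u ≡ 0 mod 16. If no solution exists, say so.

gcd(4, 16) = 4, and 4 | 0, so solutions exist.
Divide through by 4: 1·u ≡ 0 mod 4.
1⁻¹ ≡ 1 (mod 4).
u ≡ 1·0 ≡ 0 (mod 4).
The smallest non-negative solution is u = 0.

0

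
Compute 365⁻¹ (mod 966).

659

966 = 2×365 + 236
365 = 1×236 + 129
236 = 1×129 + 107
129 = 1×107 + 22
107 = 4×22 + 19
22 = 1×19 + 3
19 = 6×3 + 1
3 = 3×1 + 0
gcd(365, 966) = 1, so the inverse exists.
Bézout: 1 = 116×966 − 307×365.
So 365⁻¹ ≡ −307 ≡ 659 (mod 966).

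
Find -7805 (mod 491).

-7805 = -16*491 + 51, so -7805 ≡ 51 (mod 491).

51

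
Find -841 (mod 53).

-841 = -16*53 + 7, so -841 ≡ 7 (mod 53).

7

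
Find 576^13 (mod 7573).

1339

576^1 ≡ 576 (mod 7573)
576^2 ≡ 576^2 = 331776 ≡ 6137 (mod 7573)
576^4 ≡ 6137^2 = 37662769 ≡ 2240 (mod 7573)
576^8 ≡ 2240^2 = 5017600 ≡ 4274 (mod 7573)
576^13 = 576^8 · 576^4 · 576^1 ≡ 4274 · 2240 · 576 (mod 7573).
Accumulate the product:
4274 · 2240 = 9573760 ≡ 1488
1488 · 576 = 857088 ≡ 1339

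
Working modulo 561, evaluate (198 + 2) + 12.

212

198 + 2 = 200
200 + 12 = 212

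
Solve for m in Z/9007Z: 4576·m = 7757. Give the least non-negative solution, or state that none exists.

8058

gcd(4576, 9007) = 1, so a unique solution mod 9007 exists.
4576⁻¹ ≡ 2112 (mod 9007).
m ≡ 2112·7757 ≡ 8058 (mod 9007).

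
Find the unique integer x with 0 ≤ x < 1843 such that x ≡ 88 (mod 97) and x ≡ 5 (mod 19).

670

97⁻¹ mod 19: 97×10 ≡ 1 (mod 19), so 97⁻¹ ≡ 10.
x = 88 + 97×((5 − 88)×10 mod 19) = 88 + 97×6 = 670.
Check: 670 mod 97 = 88, 670 mod 19 = 5. ✓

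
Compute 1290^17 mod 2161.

1805

17 in binary is 10001, i.e. 17 = 16 + 1.
1290^1 ≡ 1290 (mod 2161)
1290^2 ≡ 1290^2 = 1664100 ≡ 130 (mod 2161)
1290^4 ≡ 130^2 = 16900 ≡ 1773 (mod 2161)
1290^8 ≡ 1773^2 = 3143529 ≡ 1435 (mod 2161)
1290^16 ≡ 1435^2 = 2059225 ≡ 1953 (mod 2161)
1290^17 = 1290^16 × 1290^1 ≡ 1953 × 1290 (mod 2161).
1953 × 1290 = 2519370 ≡ 1805 (mod 2161).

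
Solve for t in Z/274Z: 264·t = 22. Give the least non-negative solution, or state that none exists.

80

gcd(264, 274) = 2, and 2 | 22, so solutions exist.
Divide through by 2: 132·t = 11 (mod 137).
132⁻¹ ≡ 82 (mod 137).
t ≡ 82·11 ≡ 80 (mod 137).
The smallest non-negative solution is t = 80.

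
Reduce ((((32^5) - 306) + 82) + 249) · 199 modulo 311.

247

(32)^5 ≡ 20 (mod 311)
20 - 306 = -286 ≡ 25 (mod 311)
25 + 82 = 107
107 + 249 = 356 ≡ 45 (mod 311)
45 · 199 = 8955 ≡ 247 (mod 311)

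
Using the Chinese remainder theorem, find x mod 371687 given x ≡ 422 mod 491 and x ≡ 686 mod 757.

36265

491⁻¹ mod 757: 491*720 ≡ 1 (mod 757), so 491⁻¹ ≡ 720.
x = 422 + 491*((686 − 422)*720 mod 757) = 422 + 491*73 = 36265.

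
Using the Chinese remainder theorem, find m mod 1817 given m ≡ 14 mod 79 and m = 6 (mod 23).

1041

79⁻¹ mod 23: 79*7 ≡ 1 (mod 23), so 79⁻¹ ≡ 7.
m = 14 + 79*((6 − 14)*7 mod 23) = 14 + 79*13 = 1041.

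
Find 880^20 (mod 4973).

2920

Using repeated squaring:
880^1 ≡ 880 (mod 4973)
880^2 ≡ 880^2 = 774400 ≡ 3585 (mod 4973)
880^4 ≡ 3585^2 = 12852225 ≡ 1993 (mod 4973)
880^8 ≡ 1993^2 = 3972049 ≡ 3595 (mod 4973)
880^16 ≡ 3595^2 = 12924025 ≡ 4171 (mod 4973)
880^20 = 880^16 × 880^4 ≡ 4171 × 1993 (mod 4973).
4171 × 1993 = 8312803 ≡ 2920 (mod 4973).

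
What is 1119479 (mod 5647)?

1373

1119479 = 198·5647 + 1373, so 1119479 ≡ 1373 (mod 5647).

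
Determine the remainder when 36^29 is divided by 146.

By square-and-multiply:
36^1 ≡ 36 (mod 146)
36^2 ≡ 36^2 = 1296 ≡ 128 (mod 146)
36^4 ≡ 128^2 = 16384 ≡ 32 (mod 146)
36^8 ≡ 32^2 = 1024 ≡ 2 (mod 146)
36^16 ≡ 2^2 = 4 (mod 146)
36^29 = 36^16 × 36^8 × 36^4 × 36^1 ≡ 4 × 2 × 32 × 36 (mod 146).
Accumulate the product:
4 × 2 = 8
8 × 32 = 256 ≡ 110
110 × 36 = 3960 ≡ 18

18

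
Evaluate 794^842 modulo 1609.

By square-and-multiply:
794^1 ≡ 794 (mod 1609)
794^2 ≡ 794^2 = 630436 ≡ 1317 (mod 1609)
794^4 ≡ 1317^2 = 1734489 ≡ 1596 (mod 1609)
794^8 ≡ 1596^2 = 2547216 ≡ 169 (mod 1609)
794^16 ≡ 169^2 = 28561 ≡ 1208 (mod 1609)
794^32 ≡ 1208^2 = 1459264 ≡ 1510 (mod 1609)
794^64 ≡ 1510^2 = 2280100 ≡ 147 (mod 1609)
794^128 ≡ 147^2 = 21609 ≡ 692 (mod 1609)
794^256 ≡ 692^2 = 478864 ≡ 991 (mod 1609)
794^512 ≡ 991^2 = 982081 ≡ 591 (mod 1609)
794^842 = 794^512 * 794^256 * 794^64 * 794^8 * 794^2 ≡ 591 * 991 * 147 * 169 * 1317 (mod 1609).
Accumulate the product:
591 * 991 = 585681 ≡ 5
5 * 147 = 735
735 * 169 = 124215 ≡ 322
322 * 1317 = 424074 ≡ 907

907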